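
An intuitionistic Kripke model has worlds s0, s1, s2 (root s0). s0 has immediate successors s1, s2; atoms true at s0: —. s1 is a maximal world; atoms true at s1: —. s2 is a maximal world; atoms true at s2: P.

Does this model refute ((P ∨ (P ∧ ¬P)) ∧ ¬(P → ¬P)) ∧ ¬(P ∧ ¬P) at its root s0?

Yes

s0 ⊮ ((P ∨ (P ∧ ¬P)) ∧ ¬(P → ¬P)) ∧ ¬(P ∧ ¬P) since s0 fails (P ∨ (P ∧ ¬P)) ∧ ¬(P → ¬P).
So the root s0 does not force ((P ∨ (P ∧ ¬P)) ∧ ¬(P → ¬P)) ∧ ¬(P ∧ ¬P); the model is a countermodel.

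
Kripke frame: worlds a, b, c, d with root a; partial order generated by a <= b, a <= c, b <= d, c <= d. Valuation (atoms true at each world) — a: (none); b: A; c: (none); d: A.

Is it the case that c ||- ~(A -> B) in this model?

Yes

c ||- ~(A -> B): no world accessible from c forces A -> B.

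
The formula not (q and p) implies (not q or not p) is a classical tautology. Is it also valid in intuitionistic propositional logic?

No

This is the constructively invalid direction of De Morgan's law for conjunction, which is not intuitionistically valid.
A Kripke countermodel: worlds a, b, c; order generated by a <= b, a <= c; atoms true at each world — a:{}; b:{q}; c:{p}.
a does not force not (q and p) implies (not q or not p): already at a itself, a forces not (q and p) but a does not force not q or not p.
a does not force not q or not p: neither disjunct is forced at a.
a does not force not q since b is accessible from a and b forces q.
So the root a does not force the formula.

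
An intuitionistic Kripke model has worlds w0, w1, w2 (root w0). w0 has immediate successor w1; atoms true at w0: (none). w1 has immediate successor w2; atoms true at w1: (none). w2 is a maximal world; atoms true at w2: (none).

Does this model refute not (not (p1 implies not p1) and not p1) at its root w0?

w0 forces not (not (p1 implies not p1) and not p1): no world accessible from w0 forces not (p1 implies not p1) and not p1.
So the root w0 forces not (not (p1 implies not p1) and not p1); the model is not a countermodel.

No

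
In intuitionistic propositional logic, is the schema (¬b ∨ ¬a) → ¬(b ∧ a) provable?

Yes

This is a constructively valid De Morgan direction (disjunction of negations to negated conjunction), which is intuitionistically derivable.
If ¬b holds at a world then no accessible world forces b, hence none forces b ∧ a; likewise for ¬a.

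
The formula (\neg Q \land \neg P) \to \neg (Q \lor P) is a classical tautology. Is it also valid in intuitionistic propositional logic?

This is a constructively valid De Morgan direction (conjunction of negations to negated disjunction), which is intuitionistically derivable.
If both \neg Q and \neg P hold at a world, no accessible world forces Q or forces P, so none forces Q \lor P.

Yes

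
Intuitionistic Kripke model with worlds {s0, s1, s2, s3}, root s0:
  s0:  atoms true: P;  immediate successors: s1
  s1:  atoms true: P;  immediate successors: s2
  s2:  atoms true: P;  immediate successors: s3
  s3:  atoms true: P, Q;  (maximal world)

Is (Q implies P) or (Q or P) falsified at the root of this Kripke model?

No

s0 forces (Q implies P) or (Q or P) via the disjunct Q implies P.
So the root s0 forces (Q implies P) or (Q or P); the model is not a countermodel.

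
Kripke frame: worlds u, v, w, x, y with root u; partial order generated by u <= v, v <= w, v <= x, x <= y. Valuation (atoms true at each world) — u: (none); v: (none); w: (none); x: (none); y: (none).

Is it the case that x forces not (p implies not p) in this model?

x does not force not (p implies not p) since x is accessible from x and x forces p implies not p.
x forces p implies not p vacuously: no world accessible from x forces the antecedent p.

No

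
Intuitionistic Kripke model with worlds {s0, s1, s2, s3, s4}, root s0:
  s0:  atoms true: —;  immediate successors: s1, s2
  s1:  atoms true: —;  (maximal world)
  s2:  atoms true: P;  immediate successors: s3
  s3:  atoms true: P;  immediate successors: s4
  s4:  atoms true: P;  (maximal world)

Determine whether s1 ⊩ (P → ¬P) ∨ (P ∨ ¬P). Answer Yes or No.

Yes

s1 ⊩ (P → ¬P) ∨ (P ∨ ¬P) via the disjunct P → ¬P.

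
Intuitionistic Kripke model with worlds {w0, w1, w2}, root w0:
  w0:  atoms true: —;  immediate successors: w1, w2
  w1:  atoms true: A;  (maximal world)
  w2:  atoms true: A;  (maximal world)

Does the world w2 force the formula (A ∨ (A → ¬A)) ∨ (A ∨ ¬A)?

Yes

w2 ⊩ (A ∨ (A → ¬A)) ∨ (A ∨ ¬A) via the disjunct A ∨ (A → ¬A).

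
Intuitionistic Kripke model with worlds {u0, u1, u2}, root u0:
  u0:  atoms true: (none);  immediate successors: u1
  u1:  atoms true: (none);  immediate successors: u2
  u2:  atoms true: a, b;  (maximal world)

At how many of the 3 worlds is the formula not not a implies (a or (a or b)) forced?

u0: does not force it — u0 does not force not not a implies (a or (a or b)): already at u0 itself, u0 forces not not a but u0 does not force a or (a or b).
u1: does not force it.
u2: forces it.
Worlds forcing the formula: {u2}.

1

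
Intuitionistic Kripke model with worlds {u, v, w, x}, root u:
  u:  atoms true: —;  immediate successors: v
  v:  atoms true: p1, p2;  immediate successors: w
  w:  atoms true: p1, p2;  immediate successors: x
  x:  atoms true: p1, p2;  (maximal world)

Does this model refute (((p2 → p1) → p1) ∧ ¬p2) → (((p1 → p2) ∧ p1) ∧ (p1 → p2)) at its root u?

u ⊩ (((p2 → p1) → p1) ∧ ¬p2) → (((p1 → p2) ∧ p1) ∧ (p1 → p2)) vacuously: no world accessible from u forces the antecedent ((p2 → p1) → p1) ∧ ¬p2.
So the root u forces (((p2 → p1) → p1) ∧ ¬p2) → (((p1 → p2) ∧ p1) ∧ (p1 → p2)); the model is not a countermodel.

No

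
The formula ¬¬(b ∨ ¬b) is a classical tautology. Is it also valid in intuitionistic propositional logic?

Yes

This is the double negation of excluded middle, which is intuitionistically derivable.
Assuming ¬(b ∨ ¬b): from b we'd get b ∨ ¬b, so ¬b; but then b ∨ ¬b again — contradiction. Hence ¬¬(b ∨ ¬b).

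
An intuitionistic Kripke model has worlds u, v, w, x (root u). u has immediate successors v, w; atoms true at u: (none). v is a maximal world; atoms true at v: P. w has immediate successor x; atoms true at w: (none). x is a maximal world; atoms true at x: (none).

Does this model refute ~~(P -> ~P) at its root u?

u ||-/- ~~(P -> ~P) since v is accessible from u and v ||- ~(P -> ~P).
v ||- ~(P -> ~P): no world accessible from v forces P -> ~P.
So the root u does not force ~~(P -> ~P); the model is a countermodel.

Yes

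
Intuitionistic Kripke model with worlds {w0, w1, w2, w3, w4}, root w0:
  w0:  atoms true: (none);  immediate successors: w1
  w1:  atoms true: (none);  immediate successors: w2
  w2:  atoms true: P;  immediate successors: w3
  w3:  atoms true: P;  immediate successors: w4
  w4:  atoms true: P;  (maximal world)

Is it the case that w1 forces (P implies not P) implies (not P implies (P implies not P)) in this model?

w1 forces (P implies not P) implies (not P implies (P implies not P)) vacuously: no world accessible from w1 forces the antecedent P implies not P.

Yes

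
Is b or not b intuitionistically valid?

No

This is the law of excluded middle, which is not intuitionistically valid.
A Kripke countermodel: worlds s0, s1; order generated by s0 <= s1; atoms true at each world — s0:{}; s1:{b}.
s0 does not force b or not b: neither disjunct is forced at s0.
s0 lacks atom b, so s0 does not force b.
So the root s0 does not force the formula.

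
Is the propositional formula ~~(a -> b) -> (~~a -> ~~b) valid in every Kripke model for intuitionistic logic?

This is the distribution of double negation over implication, which is intuitionistically derivable.
Assume ~~(a -> b) and ~~a; suppose ~b. Then a -> b would give ~a (by contraposition), contradicting ~~a; so ~(a -> b), contradicting ~~(a -> b). Hence ~~b.

Yes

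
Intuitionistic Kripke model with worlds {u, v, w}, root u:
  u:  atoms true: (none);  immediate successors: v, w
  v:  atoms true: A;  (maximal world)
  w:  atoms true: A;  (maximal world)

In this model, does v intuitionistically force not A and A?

No

v does not force not A and A since v fails not A.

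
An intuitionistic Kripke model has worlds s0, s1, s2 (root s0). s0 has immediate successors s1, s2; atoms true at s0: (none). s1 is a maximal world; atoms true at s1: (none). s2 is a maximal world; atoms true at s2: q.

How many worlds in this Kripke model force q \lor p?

s0: does not force it — s0 \nVdash q \lor p: neither disjunct is forced at s0.
s1: does not force it — s1 \nVdash q \lor p: neither disjunct is forced at s1.
s2: forces it.
Worlds forcing the formula: {s2}.

1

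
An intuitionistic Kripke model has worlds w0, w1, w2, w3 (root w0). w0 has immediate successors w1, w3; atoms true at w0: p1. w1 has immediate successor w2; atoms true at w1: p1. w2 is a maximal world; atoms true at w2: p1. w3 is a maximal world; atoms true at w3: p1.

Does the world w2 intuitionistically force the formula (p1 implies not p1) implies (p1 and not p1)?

w2 forces (p1 implies not p1) implies (p1 and not p1) vacuously: no world accessible from w2 forces the antecedent p1 implies not p1.

Yes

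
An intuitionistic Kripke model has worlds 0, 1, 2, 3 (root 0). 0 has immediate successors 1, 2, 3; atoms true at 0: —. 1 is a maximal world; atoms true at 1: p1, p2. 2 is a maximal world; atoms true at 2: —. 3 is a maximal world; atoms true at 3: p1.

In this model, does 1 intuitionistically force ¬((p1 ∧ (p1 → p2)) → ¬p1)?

Yes

1 ⊩ ¬((p1 ∧ (p1 → p2)) → ¬p1): no world accessible from 1 forces (p1 ∧ (p1 → p2)) → ¬p1.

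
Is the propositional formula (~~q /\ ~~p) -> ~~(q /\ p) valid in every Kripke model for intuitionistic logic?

This is the distribution of double negation over conjunction, which is intuitionistically derivable.
Assume ~~q, ~~p, and ~(q /\ p). From q we'd get ~p (since q /\ p is refuted), contradicting ~~p; so ~q, contradicting ~~q.

Yes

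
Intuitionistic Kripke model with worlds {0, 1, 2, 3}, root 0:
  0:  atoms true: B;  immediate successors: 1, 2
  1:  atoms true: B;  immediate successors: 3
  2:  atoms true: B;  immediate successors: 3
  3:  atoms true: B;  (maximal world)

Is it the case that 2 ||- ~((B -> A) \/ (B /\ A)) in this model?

2 ||- ~((B -> A) \/ (B /\ A)): no world accessible from 2 forces (B -> A) \/ (B /\ A).

Yes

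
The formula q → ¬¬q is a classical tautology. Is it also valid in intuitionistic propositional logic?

This is double-negation introduction, which is intuitionistically derivable.
If a world forces q then every accessible world forces q (persistence), so none forces ¬q; hence ¬¬q.

Yes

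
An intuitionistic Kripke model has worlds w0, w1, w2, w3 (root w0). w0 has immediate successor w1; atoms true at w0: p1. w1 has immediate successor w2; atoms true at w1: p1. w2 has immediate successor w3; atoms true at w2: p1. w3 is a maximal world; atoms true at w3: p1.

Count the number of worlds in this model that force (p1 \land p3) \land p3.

0

w0: does not force it — w0 \nVdash (p1 \land p3) \land p3 since w0 fails p1 \land p3.
w1: does not force it.
w2: does not force it.
w3: does not force it.
Worlds forcing the formula: { }.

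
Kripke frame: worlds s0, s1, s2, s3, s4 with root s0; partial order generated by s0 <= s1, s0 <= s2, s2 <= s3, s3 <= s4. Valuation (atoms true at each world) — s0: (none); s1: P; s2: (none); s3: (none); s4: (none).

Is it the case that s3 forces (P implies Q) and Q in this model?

No

s3 does not force (P implies Q) and Q since s3 fails Q.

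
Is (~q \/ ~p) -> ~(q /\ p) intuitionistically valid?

Yes

This is a constructively valid De Morgan direction (disjunction of negations to negated conjunction), which is intuitionistically derivable.
If ~q holds at a world then no accessible world forces q, hence none forces q /\ p; likewise for ~p.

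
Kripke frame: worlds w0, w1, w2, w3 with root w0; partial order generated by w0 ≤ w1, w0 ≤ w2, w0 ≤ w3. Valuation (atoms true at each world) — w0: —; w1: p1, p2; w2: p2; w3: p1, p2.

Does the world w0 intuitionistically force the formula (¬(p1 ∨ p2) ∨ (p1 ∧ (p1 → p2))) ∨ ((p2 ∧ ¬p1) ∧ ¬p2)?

w0 ⊮ (¬(p1 ∨ p2) ∨ (p1 ∧ (p1 → p2))) ∨ ((p2 ∧ ¬p1) ∧ ¬p2): neither disjunct is forced at w0.
w0 ⊮ ¬(p1 ∨ p2) ∨ (p1 ∧ (p1 → p2)): neither disjunct is forced at w0.
w0 ⊮ ¬(p1 ∨ p2) since w1 is accessible from w0 and w1 ⊩ p1 ∨ p2.
w1 ⊩ p1 ∨ p2 via the disjunct p1.

No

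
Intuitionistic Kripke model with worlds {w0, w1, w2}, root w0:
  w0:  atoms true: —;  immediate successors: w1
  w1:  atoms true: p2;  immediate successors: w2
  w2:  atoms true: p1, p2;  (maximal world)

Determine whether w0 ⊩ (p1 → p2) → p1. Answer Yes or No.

w0 ⊮ (p1 → p2) → p1: already at w0 itself, w0 ⊩ p1 → p2 but w0 ⊮ p1.
w0 lacks atom p1, so w0 ⊮ p1.

No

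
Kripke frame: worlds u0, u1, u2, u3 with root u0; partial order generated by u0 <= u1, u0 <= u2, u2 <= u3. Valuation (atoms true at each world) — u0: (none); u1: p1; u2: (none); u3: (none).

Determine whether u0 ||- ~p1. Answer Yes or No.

u0 ||-/- ~p1 since u1 is accessible from u0 and u1 ||- p1.

No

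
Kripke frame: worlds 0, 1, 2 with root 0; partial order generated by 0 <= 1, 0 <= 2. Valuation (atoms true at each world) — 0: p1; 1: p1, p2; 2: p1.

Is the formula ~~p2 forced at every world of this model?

No

Not every world: 0 ||-/- ~~p2.
0 ||-/- ~~p2 since 2 is accessible from 0 and 2 ||- ~p2.
2 ||- ~p2: no world accessible from 2 forces p2.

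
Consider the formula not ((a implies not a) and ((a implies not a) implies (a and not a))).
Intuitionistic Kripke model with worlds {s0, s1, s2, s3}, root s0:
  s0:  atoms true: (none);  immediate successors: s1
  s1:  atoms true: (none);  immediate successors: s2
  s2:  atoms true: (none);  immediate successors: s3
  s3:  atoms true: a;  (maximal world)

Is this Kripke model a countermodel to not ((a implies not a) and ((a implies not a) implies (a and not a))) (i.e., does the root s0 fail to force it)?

No

s0 forces not ((a implies not a) and ((a implies not a) implies (a and not a))): no world accessible from s0 forces (a implies not a) and ((a implies not a) implies (a and not a)).
So the root s0 forces not ((a implies not a) and ((a implies not a) implies (a and not a))); the model is not a countermodel.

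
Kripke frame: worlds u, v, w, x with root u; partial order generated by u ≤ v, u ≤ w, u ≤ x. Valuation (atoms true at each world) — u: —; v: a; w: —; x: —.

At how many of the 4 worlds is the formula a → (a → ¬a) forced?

2

u: does not force it — u ⊮ a → (a → ¬a): at the accessible world v, v ⊩ a but v ⊮ a → ¬a.
v: does not force it.
w: forces it.
x: forces it.
Worlds forcing the formula: {w, x}.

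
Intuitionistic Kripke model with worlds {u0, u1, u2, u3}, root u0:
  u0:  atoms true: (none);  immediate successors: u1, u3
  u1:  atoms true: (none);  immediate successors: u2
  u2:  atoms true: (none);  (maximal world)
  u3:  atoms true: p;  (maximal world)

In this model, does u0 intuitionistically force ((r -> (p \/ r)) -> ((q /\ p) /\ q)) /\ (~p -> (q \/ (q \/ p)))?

u0 ||-/- ((r -> (p \/ r)) -> ((q /\ p) /\ q)) /\ (~p -> (q \/ (q \/ p))) since u0 fails (r -> (p \/ r)) -> ((q /\ p) /\ q).

No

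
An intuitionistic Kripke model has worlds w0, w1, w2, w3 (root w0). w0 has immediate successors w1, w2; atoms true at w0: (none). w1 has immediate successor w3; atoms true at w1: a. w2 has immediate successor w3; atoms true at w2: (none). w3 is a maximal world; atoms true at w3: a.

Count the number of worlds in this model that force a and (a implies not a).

w0: does not force it — w0 does not force a and (a implies not a) since w0 fails a.
w1: does not force it — w1 does not force a and (a implies not a) since w1 fails a implies not a.
w2: does not force it.
w3: does not force it.
Worlds forcing the formula: { }.

0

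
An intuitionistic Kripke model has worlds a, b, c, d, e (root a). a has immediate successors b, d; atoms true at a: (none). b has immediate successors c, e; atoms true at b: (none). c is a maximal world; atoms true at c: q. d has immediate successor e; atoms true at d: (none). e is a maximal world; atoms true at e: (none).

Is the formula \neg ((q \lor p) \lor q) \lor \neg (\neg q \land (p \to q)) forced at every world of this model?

No

Not every world: a \nVdash \neg ((q \lor p) \lor q) \lor \neg (\neg q \land (p \to q)).
a \nVdash \neg ((q \lor p) \lor q) \lor \neg (\neg q \land (p \to q)): neither disjunct is forced at a.
a \nVdash \neg ((q \lor p) \lor q) since c is accessible from a and c \Vdash (q \lor p) \lor q.
c \Vdash (q \lor p) \lor q via the disjunct q \lor p.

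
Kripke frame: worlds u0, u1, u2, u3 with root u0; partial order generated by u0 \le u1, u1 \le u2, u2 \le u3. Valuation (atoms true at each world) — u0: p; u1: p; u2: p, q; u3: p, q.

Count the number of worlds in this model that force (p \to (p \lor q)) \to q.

2

u0: does not force it — u0 \nVdash (p \to (p \lor q)) \to q: already at u0 itself, u0 \Vdash p \to (p \lor q) but u0 \nVdash q.
u1: does not force it.
u2: forces it.
u3: forces it.
Worlds forcing the formula: {u2, u3}.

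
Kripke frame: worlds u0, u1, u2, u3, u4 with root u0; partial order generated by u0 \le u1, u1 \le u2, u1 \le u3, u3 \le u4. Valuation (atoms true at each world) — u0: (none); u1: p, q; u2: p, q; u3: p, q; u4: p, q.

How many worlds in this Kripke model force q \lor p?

u0: does not force it — u0 \nVdash q \lor p: neither disjunct is forced at u0.
u1: forces it.
u2: forces it.
u3: forces it.
u4: forces it.
Worlds forcing the formula: {u1, u2, u3, u4}.

4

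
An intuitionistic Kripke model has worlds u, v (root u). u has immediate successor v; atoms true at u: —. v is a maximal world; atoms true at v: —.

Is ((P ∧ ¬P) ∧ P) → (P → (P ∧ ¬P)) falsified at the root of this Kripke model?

u ⊩ ((P ∧ ¬P) ∧ P) → (P → (P ∧ ¬P)) vacuously: no world accessible from u forces the antecedent (P ∧ ¬P) ∧ P.
So the root u forces ((P ∧ ¬P) ∧ P) → (P → (P ∧ ¬P)); the model is not a countermodel.

No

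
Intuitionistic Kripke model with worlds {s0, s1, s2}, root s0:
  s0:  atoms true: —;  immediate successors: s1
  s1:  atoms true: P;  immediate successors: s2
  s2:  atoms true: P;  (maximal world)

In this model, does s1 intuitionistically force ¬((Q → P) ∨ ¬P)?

No

s1 ⊮ ¬((Q → P) ∨ ¬P) since s1 is accessible from s1 and s1 ⊩ (Q → P) ∨ ¬P.
s1 ⊩ (Q → P) ∨ ¬P via the disjunct Q → P.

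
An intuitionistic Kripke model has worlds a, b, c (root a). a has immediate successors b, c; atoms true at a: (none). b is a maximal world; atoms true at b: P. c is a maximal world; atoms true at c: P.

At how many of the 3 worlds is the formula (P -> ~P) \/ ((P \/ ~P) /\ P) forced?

a: does not force it — a ||-/- (P -> ~P) \/ ((P \/ ~P) /\ P): neither disjunct is forced at a.
b: forces it.
c: forces it.
Worlds forcing the formula: {b, c}.

2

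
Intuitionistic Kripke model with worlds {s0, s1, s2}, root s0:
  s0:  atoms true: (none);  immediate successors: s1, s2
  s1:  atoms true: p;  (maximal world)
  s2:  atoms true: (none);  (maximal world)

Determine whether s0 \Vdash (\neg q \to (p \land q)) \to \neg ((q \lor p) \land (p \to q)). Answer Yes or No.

s0 \Vdash (\neg q \to (p \land q)) \to \neg ((q \lor p) \land (p \to q)) vacuously: no world accessible from s0 forces the antecedent \neg q \to (p \land q).

Yes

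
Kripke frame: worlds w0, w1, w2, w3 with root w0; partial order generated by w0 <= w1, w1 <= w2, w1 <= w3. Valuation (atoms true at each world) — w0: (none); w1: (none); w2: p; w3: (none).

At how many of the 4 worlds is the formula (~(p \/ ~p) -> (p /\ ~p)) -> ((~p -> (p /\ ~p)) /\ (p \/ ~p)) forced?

w0: does not force it — w0 ||-/- (~(p \/ ~p) -> (p /\ ~p)) -> ((~p -> (p /\ ~p)) /\ (p \/ ~p)): already at w0 itself, w0 ||- ~(p \/ ~p) -> (p /\ ~p) but w0 ||-/- (~p -> (p /\ ~p)) /\ (p \/ ~p).
w1: does not force it — w1 ||-/- (~(p \/ ~p) -> (p /\ ~p)) -> ((~p -> (p /\ ~p)) /\ (p \/ ~p)): already at w1 itself, w1 ||- ~(p \/ ~p) -> (p /\ ~p) but w1 ||-/- (~p -> (p /\ ~p)) /\ (p \/ ~p).
w2: forces it.
w3: does not force it — w3 ||-/- (~(p \/ ~p) -> (p /\ ~p)) -> ((~p -> (p /\ ~p)) /\ (p \/ ~p)): already at w3 itself, w3 ||- ~(p \/ ~p) -> (p /\ ~p) but w3 ||-/- (~p -> (p /\ ~p)) /\ (p \/ ~p).
Worlds forcing the formula: {w2}.

1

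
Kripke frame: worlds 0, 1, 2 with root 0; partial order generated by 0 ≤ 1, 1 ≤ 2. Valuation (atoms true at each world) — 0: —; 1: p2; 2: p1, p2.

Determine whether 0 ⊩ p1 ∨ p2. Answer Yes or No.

0 ⊮ p1 ∨ p2: neither disjunct is forced at 0.
0 lacks atom p1, so 0 ⊮ p1.

No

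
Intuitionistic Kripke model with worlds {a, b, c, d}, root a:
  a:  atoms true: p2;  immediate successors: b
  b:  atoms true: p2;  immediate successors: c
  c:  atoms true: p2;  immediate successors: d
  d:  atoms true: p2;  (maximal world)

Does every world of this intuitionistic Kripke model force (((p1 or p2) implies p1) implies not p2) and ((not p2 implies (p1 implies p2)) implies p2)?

Yes

a forces (((p1 or p2) implies p1) implies not p2) and ((not p2 implies (p1 implies p2)) implies p2) since a forces both conjuncts.
Since the root a forces (((p1 or p2) implies p1) implies not p2) and ((not p2 implies (p1 implies p2)) implies p2) and forcing is persistent (monotone upward), every world forces it.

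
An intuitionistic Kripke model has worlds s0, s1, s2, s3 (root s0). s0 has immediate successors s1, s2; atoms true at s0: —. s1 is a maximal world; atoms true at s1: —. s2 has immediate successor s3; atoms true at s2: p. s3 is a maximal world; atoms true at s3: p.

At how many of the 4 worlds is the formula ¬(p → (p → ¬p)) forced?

s0: does not force it — s0 ⊮ ¬(p → (p → ¬p)) since s1 is accessible from s0 and s1 ⊩ p → (p → ¬p).
s1: does not force it.
s2: forces it.
s3: forces it.
Worlds forcing the formula: {s2, s3}.

2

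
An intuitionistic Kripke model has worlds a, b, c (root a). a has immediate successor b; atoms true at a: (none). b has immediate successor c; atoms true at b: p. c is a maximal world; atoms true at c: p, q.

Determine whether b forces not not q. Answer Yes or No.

Yes

b forces not not q: no world accessible from b forces not q.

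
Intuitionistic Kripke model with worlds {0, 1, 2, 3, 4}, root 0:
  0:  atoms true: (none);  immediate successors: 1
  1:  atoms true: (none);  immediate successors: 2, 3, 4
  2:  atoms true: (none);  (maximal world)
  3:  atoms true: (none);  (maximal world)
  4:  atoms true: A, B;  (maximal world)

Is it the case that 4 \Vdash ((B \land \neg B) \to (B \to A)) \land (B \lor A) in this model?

4 \Vdash ((B \land \neg B) \to (B \to A)) \land (B \lor A) since 4 forces both conjuncts.

Yes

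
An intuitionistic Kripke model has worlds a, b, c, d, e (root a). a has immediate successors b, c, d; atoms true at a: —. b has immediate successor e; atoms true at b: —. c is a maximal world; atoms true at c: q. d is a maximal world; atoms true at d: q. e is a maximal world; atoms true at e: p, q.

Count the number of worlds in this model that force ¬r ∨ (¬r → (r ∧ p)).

a: forces it.
b: forces it.
c: forces it.
d: forces it.
e: forces it.
Worlds forcing the formula: {a, b, c, d, e}.

5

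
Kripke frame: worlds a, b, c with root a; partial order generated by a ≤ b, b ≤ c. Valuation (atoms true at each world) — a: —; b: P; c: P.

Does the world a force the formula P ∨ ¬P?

No

a ⊮ P ∨ ¬P: neither disjunct is forced at a.
a lacks atom P, so a ⊮ P.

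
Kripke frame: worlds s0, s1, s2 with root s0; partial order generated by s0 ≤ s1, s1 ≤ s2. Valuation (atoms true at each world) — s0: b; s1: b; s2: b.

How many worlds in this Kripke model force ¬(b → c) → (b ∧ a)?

s0: does not force it — s0 ⊮ ¬(b → c) → (b ∧ a): already at s0 itself, s0 ⊩ ¬(b → c) but s0 ⊮ b ∧ a.
s1: does not force it — s1 ⊮ ¬(b → c) → (b ∧ a): already at s1 itself, s1 ⊩ ¬(b → c) but s1 ⊮ b ∧ a.
s2: does not force it — s2 ⊮ ¬(b → c) → (b ∧ a): already at s2 itself, s2 ⊩ ¬(b → c) but s2 ⊮ b ∧ a.
Worlds forcing the formula: { }.

0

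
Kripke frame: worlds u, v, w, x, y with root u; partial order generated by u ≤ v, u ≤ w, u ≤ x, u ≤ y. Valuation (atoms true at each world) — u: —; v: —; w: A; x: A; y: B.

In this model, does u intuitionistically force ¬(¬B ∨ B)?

No

u ⊮ ¬(¬B ∨ B) since v is accessible from u and v ⊩ ¬B ∨ B.
v ⊩ ¬B ∨ B via the disjunct ¬B.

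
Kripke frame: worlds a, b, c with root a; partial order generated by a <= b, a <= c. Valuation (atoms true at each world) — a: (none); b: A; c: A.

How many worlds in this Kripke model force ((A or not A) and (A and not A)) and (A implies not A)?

a: does not force it — a does not force ((A or not A) and (A and not A)) and (A implies not A) since a fails (A or not A) and (A and not A).
b: does not force it.
c: does not force it.
Worlds forcing the formula: { }.

0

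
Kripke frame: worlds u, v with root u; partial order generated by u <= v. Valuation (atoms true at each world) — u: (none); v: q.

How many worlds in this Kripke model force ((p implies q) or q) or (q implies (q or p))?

2

u: forces it.
v: forces it.
Worlds forcing the formula: {u, v}.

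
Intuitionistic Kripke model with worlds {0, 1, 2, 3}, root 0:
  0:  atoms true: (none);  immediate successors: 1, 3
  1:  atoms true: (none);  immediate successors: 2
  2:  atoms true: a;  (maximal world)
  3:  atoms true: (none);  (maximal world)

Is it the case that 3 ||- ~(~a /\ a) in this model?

3 ||- ~(~a /\ a): no world accessible from 3 forces ~a /\ a.

Yes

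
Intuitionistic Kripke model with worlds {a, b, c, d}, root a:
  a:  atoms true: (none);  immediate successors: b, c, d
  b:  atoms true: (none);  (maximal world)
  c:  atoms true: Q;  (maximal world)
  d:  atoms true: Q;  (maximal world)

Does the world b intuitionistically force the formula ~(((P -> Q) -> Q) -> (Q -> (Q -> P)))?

No

b ||-/- ~(((P -> Q) -> Q) -> (Q -> (Q -> P))) since b is accessible from b and b ||- ((P -> Q) -> Q) -> (Q -> (Q -> P)).
b ||- ((P -> Q) -> Q) -> (Q -> (Q -> P)) vacuously: no world accessible from b forces the antecedent (P -> Q) -> Q.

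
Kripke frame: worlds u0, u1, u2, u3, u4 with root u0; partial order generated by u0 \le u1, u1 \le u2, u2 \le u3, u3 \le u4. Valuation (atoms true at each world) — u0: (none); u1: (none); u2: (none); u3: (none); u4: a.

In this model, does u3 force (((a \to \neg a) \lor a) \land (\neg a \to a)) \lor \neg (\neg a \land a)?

Yes

u3 \Vdash (((a \to \neg a) \lor a) \land (\neg a \to a)) \lor \neg (\neg a \land a) via the disjunct \neg (\neg a \land a).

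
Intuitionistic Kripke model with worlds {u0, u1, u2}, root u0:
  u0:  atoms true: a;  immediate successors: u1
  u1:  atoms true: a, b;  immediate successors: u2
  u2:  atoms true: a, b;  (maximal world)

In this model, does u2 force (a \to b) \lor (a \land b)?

Yes

u2 \Vdash (a \to b) \lor (a \land b) via the disjunct a \to b.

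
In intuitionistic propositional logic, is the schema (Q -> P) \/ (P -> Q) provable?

No

This is the Gödel–Dummett linearity axiom, which is not intuitionistically valid.
A Kripke countermodel: worlds w0, w1, w2; order generated by w0 <= w1, w0 <= w2; atoms true at each world — w0:{}; w1:{Q}; w2:{P}.
w0 ||-/- (Q -> P) \/ (P -> Q): neither disjunct is forced at w0.
w0 ||-/- Q -> P: at the accessible world w1, w1 ||- Q but w1 ||-/- P.
w1 lacks atom P, so w1 ||-/- P.
So the root w0 does not force the formula.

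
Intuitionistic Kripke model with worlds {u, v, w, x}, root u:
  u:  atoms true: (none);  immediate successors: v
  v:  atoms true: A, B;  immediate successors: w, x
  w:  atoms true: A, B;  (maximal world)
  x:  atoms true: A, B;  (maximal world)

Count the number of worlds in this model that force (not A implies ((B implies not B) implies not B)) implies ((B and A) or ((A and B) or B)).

3

u: does not force it — u does not force (not A implies ((B implies not B) implies not B)) implies ((B and A) or ((A and B) or B)): already at u itself, u forces not A implies ((B implies not B) implies not B) but u does not force (B and A) or ((A and B) or B).
v: forces it.
w: forces it.
x: forces it.
Worlds forcing the formula: {v, w, x}.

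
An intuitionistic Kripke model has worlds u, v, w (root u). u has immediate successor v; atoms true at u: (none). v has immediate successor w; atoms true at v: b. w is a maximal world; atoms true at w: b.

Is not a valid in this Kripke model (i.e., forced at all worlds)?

u forces not a: no world accessible from u forces a.
Since the root u forces not a and forcing is persistent (monotone upward), every world forces it.

Yes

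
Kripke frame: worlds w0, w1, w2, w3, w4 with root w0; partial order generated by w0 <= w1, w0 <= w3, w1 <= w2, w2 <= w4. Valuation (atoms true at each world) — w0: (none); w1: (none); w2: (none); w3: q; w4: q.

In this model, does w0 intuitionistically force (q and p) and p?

No

w0 does not force (q and p) and p since w0 fails q and p.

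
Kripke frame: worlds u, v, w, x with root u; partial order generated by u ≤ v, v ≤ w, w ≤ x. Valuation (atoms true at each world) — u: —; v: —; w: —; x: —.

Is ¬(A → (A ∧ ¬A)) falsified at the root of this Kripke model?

Yes

u ⊮ ¬(A → (A ∧ ¬A)) since u is accessible from u and u ⊩ A → (A ∧ ¬A).
u ⊩ A → (A ∧ ¬A) vacuously: no world accessible from u forces the antecedent A.
So the root u does not force ¬(A → (A ∧ ¬A)); the model is a countermodel.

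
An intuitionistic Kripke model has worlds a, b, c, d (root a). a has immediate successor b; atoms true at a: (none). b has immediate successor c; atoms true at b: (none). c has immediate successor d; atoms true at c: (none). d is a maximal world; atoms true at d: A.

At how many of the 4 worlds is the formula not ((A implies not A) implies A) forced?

a: does not force it — a does not force not ((A implies not A) implies A) since a is accessible from a and a forces (A implies not A) implies A.
b: does not force it — b does not force not ((A implies not A) implies A) since b is accessible from b and b forces (A implies not A) implies A.
c: does not force it — c does not force not ((A implies not A) implies A) since c is accessible from c and c forces (A implies not A) implies A.
d: does not force it.
Worlds forcing the formula: { }.

0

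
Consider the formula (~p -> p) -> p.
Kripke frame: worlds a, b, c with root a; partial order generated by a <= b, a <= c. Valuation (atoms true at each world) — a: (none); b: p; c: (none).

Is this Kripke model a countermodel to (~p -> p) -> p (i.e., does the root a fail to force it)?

a ||- (~p -> p) -> p: every world accessible from a that forces ~p -> p (namely b) also forces p.
So the root a forces (~p -> p) -> p; the model is not a countermodel.

No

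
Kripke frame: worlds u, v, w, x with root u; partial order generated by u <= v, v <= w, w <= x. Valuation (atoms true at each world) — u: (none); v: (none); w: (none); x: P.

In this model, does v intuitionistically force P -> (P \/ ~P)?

Yes

v ||- P -> (P \/ ~P): every world accessible from v that forces P (namely x) also forces P \/ ~P.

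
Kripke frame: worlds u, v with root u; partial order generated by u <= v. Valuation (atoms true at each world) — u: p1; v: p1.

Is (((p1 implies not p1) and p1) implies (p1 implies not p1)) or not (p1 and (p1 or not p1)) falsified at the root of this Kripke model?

No

u forces (((p1 implies not p1) and p1) implies (p1 implies not p1)) or not (p1 and (p1 or not p1)) via the disjunct ((p1 implies not p1) and p1) implies (p1 implies not p1).
So the root u forces (((p1 implies not p1) and p1) implies (p1 implies not p1)) or not (p1 and (p1 or not p1)); the model is not a countermodel.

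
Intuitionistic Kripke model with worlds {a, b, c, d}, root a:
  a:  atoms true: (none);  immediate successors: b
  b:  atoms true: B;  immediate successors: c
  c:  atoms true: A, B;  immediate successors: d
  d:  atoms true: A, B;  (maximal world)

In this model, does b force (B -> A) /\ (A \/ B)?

b ||-/- (B -> A) /\ (A \/ B) since b fails B -> A.

No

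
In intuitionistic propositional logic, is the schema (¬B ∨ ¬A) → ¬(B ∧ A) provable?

This is a constructively valid De Morgan direction (disjunction of negations to negated conjunction), which is intuitionistically derivable.
If ¬B holds at a world then no accessible world forces B, hence none forces B ∧ A; likewise for ¬A.

Yes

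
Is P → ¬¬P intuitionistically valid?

This is double-negation introduction, which is intuitionistically derivable.
If a world forces P then every accessible world forces P (persistence), so none forces ¬P; hence ¬¬P.

Yes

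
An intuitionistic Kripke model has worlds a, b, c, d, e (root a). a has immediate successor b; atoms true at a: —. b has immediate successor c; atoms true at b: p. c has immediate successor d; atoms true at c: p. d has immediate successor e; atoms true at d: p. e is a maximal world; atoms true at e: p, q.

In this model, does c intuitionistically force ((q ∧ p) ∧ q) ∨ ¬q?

c ⊮ ((q ∧ p) ∧ q) ∨ ¬q: neither disjunct is forced at c.
c ⊮ (q ∧ p) ∧ q since c fails q ∧ p.

No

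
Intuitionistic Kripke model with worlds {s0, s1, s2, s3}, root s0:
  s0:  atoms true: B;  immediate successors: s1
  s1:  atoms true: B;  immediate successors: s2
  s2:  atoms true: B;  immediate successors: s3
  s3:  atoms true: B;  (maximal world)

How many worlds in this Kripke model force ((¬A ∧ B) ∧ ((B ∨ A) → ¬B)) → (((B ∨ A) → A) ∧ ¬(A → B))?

4

s0: forces it.
s1: forces it.
s2: forces it.
s3: forces it.
Worlds forcing the formula: {s0, s1, s2, s3}.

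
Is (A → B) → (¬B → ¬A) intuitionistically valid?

This is the forward direction of contraposition, which is intuitionistically derivable.
Assume A → B and ¬B. If A held then B would follow, contradicting ¬B; so ¬A.

Yes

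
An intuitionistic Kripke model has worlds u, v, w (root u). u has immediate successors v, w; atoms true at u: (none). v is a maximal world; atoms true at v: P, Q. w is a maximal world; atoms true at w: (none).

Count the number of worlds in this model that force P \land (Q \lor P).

u: does not force it — u \nVdash P \land (Q \lor P) since u fails P.
v: forces it.
w: does not force it — w \nVdash P \land (Q \lor P) since w fails P.
Worlds forcing the formula: {v}.

1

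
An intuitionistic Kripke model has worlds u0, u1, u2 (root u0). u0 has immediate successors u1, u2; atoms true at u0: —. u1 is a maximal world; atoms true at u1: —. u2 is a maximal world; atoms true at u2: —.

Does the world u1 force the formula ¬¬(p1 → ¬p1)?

Yes

u1 ⊩ ¬¬(p1 → ¬p1): no world accessible from u1 forces ¬(p1 → ¬p1).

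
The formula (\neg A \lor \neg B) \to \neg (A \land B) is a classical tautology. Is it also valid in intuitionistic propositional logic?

This is a constructively valid De Morgan direction (disjunction of negations to negated conjunction), which is intuitionistically derivable.
If \neg A holds at a world then no accessible world forces A, hence none forces A \land B; likewise for \neg B.

Yes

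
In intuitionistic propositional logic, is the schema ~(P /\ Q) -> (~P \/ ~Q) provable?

This is the constructively invalid direction of De Morgan's law for conjunction, which is not intuitionistically valid.
A Kripke countermodel: worlds w0, w1, w2; order generated by w0 <= w1, w0 <= w2; atoms true at each world — w0:{}; w1:{P}; w2:{Q}.
w0 ||-/- ~(P /\ Q) -> (~P \/ ~Q): already at w0 itself, w0 ||- ~(P /\ Q) but w0 ||-/- ~P \/ ~Q.
w0 ||-/- ~P \/ ~Q: neither disjunct is forced at w0.
w0 ||-/- ~P since w1 is accessible from w0 and w1 ||- P.
So the root w0 does not force the formula.

No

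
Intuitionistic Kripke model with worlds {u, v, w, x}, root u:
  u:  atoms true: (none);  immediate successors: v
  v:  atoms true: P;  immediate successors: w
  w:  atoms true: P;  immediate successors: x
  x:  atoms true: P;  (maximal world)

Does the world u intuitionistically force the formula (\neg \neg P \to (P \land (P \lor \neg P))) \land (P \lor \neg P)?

No

u \nVdash (\neg \neg P \to (P \land (P \lor \neg P))) \land (P \lor \neg P) since u fails \neg \neg P \to (P \land (P \lor \neg P)).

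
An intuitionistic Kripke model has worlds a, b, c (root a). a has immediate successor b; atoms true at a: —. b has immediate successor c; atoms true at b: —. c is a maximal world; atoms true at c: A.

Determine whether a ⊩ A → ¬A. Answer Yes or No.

No

a ⊮ A → ¬A: at the accessible world c, c ⊩ A but c ⊮ ¬A.
c ⊮ ¬A since c is accessible from c and c ⊩ A.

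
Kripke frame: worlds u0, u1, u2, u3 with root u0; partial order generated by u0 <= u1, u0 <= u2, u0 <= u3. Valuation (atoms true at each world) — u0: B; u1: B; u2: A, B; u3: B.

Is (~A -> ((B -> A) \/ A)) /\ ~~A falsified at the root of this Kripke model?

Yes

u0 ||-/- (~A -> ((B -> A) \/ A)) /\ ~~A since u0 fails ~A -> ((B -> A) \/ A).
So the root u0 does not force (~A -> ((B -> A) \/ A)) /\ ~~A; the model is a countermodel.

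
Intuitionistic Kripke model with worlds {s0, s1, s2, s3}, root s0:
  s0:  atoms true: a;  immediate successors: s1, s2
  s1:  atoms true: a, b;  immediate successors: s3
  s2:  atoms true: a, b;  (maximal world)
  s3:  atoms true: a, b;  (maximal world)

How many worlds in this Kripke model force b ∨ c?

s0: does not force it — s0 ⊮ b ∨ c: neither disjunct is forced at s0.
s1: forces it.
s2: forces it.
s3: forces it.
Worlds forcing the formula: {s1, s2, s3}.

3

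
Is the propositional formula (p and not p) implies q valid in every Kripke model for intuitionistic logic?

This is an instance of ex falso quodlibet, which is intuitionistically derivable.
No world can force both p and not p, so the antecedent p and not p is never forced and the implication holds vacuously at every world.

Yes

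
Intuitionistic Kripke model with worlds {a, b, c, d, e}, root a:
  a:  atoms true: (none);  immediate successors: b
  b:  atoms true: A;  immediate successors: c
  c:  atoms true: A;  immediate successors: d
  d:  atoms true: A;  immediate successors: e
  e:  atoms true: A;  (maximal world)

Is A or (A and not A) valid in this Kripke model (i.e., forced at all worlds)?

Not every world: a does not force A or (A and not A).
a does not force A or (A and not A): neither disjunct is forced at a.
a lacks atom A, so a does not force A.

No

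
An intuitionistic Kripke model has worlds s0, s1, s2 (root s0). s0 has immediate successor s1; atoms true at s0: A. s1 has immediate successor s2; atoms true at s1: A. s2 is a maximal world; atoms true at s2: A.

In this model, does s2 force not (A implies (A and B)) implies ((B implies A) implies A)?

Yes

s2 forces not (A implies (A and B)) implies ((B implies A) implies A): every world accessible from s2 that forces not (A implies (A and B)) (namely s2) also forces (B implies A) implies A.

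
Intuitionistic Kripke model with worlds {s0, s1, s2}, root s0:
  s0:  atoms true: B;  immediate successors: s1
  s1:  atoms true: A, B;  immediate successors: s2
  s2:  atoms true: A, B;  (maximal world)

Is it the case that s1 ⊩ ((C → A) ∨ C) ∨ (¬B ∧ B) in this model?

Yes

s1 ⊩ ((C → A) ∨ C) ∨ (¬B ∧ B) via the disjunct (C → A) ∨ C.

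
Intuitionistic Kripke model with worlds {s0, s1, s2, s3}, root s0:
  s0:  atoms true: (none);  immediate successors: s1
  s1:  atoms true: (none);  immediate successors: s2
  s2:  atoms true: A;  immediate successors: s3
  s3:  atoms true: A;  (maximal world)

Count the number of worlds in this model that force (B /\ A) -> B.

s0: forces it.
s1: forces it.
s2: forces it.
s3: forces it.
Worlds forcing the formula: {s0, s1, s2, s3}.

4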